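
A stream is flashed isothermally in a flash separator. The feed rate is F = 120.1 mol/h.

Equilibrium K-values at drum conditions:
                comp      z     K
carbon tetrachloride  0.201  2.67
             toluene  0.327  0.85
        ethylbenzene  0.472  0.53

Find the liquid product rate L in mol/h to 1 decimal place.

Let ψ = V/F and solve Σ zᵢ(Kᵢ−1)/(1+ψ(Kᵢ−1)) = 0.
g(0) = ΣzᵢKᵢ − 1 = 0.065 and g(1) = 1 − Σzᵢ/Kᵢ = -0.351, so a root lies in (0, 1).
Newton–Raphson from ψ = 0.5:
  ψ = 0.500: g = -0.1601, g' = -0.353 → ψ = 0.047
  ψ = 0.047: g = 0.0351, g' = -0.599 → ψ = 0.105
  ψ = 0.105: g = 0.0022, g' = -0.528 → ψ = 0.110
Converged at ψ = 0.110.
Then V = ψ·F = 0.1096·120.1 = 13.2 mol/h and L = F − V = 106.9 mol/h.

L = 106.9 mol/h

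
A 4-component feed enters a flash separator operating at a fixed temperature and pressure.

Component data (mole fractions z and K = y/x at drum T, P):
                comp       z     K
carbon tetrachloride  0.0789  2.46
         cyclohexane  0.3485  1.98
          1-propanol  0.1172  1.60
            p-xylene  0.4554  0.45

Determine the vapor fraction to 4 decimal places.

ψ = 0.5089

Material balance + equilibrium reduce to Σ zᵢ(Kᵢ−1)/(1+ψ(Kᵢ−1)) = 0.
Feasibility: ΣzᵢKᵢ = 1.2766, Σzᵢ/Kᵢ = 1.2933 — both > 1, two phases present.
Iterate (Newton) starting at ψ = 0.6:
  ψ = 0.6000: g = -0.04566, g' = -0.5102 → ψ = 0.5105
  ψ = 0.5105: g = -0.00078, g' = -0.4949 → ψ = 0.5089
Converged at ψ = 0.5089.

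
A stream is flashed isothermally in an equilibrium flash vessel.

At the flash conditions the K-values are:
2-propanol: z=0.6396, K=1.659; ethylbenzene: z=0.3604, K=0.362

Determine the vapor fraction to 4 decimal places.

ψ = 0.4556

Let ψ = V/F and solve Σ zᵢ(Kᵢ−1)/(1+ψ(Kᵢ−1)) = 0.
g(0) = ΣzᵢKᵢ − 1 = 0.1916 and g(1) = 1 − Σzᵢ/Kᵢ = -0.3811, so a root lies in (0, 1).
Binary case is linear: z₁(K₁−1)(1+ψ(K₂−1)) + z₂(K₂−1)(1+ψ(K₁−1)) = 0
⇒ ψ = [z₁(K₁−1)+z₂(K₂−1)] / [−(K₁−1)(K₂−1)] = 0.19156/0.42044 = 0.4556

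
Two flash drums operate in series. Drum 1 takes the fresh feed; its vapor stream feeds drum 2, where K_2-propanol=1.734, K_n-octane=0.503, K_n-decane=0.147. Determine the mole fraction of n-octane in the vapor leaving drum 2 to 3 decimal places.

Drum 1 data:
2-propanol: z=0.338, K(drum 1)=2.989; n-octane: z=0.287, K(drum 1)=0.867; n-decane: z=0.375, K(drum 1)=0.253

Drum 1:
Newton iteration, ψ₁⁰ = 0.5:
  ψ₁ = 0.500: g = -0.1509, g' = -0.875 → ψ₁ = 0.328
  ψ₁ = 0.328: g = -0.0037, g' = -0.863 → ψ₁ = 0.323
Converged at ψ₁ = 0.323.
Drum-1 compositions:
  2-propanol: x = 0.206, y = 0.615
  n-octane: x = 0.300, y = 0.260
  n-decane: x = 0.494, y = 0.125
Drum-2 feed = drum-1 vapor: z₂ = (0.6149, 0.2600, 0.1251).
Drum 2:
Material balance + equilibrium reduce to Σ zᵢ(Kᵢ−1)/(1+ψ₂(Kᵢ−1)) = 0.
g(0) = ΣzᵢKᵢ − 1 = 0.215 and g(1) = 1 − Σzᵢ/Kᵢ = -0.722, so a root lies in (0, 1).
Newton iteration, ψ₂⁰ = 0.5:
  ψ₂ = 0.500: g = -0.0278, g' = -0.568 → ψ₂ = 0.451
  ψ₂ = 0.451: g = -0.0009, g' = -0.534 → ψ₂ = 0.449
Converged at ψ₂ = 0.449.
  2-propanol: x = 0.462, y = 0.802
  n-octane: x = 0.335, y = 0.168
  n-decane: x = 0.203, y = 0.030

y_n-octane (drum 2) = 0.168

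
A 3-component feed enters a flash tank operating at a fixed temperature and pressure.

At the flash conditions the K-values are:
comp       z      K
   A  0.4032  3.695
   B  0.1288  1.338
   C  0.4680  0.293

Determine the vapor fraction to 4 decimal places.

ψ = 0.4894

Rachford–Rice: g(ψ) = Σ zᵢ(Kᵢ−1)/(1+ψ(Kᵢ−1)) = 0.
Check two-phase: ΣzᵢKᵢ = 1.7993 > 1 and Σzᵢ/Kᵢ = 1.8027 > 1, so g(0) = 0.7993 > 0 and g(1) = -0.8027 < 0.
Newton–Raphson from ψ = 0.5:
  ψ = 0.5000: g = -0.01167, g' = -1.1019 → ψ = 0.4894
Converged at ψ = 0.4894.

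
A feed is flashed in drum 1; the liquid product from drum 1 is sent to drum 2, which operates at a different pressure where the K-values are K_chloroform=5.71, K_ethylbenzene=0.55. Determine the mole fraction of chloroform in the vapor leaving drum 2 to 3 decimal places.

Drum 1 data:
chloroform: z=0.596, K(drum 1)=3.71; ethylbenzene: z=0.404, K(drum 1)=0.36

y_chloroform (drum 2) = 0.498

Drum 1:
Iterate (Newton) starting at ψ₁ = 0.35:
  ψ₁ = 0.350: g = 0.4957, g' = -1.428 → ψ₁ = 0.697
  ψ₁ = 0.697: g = 0.0921, g' = -1.064 → ψ₁ = 0.784
  ψ₁ = 0.784: g = -0.0018, g' = -1.115 → ψ₁ = 0.782
Converged at ψ₁ = 0.782.
Drum-1 compositions:
  chloroform: x = 0.191, y = 0.709
  ethylbenzene: x = 0.809, y = 0.291
Drum-2 feed = drum-1 liquid: z₂ = (0.1910, 0.8090).
Drum 2:
Let ψ₂ = V/F and solve Σ zᵢ(Kᵢ−1)/(1+ψ₂(Kᵢ−1)) = 0.
g(0) = ΣzᵢKᵢ − 1 = 0.536 and g(1) = 1 − Σzᵢ/Kᵢ = -0.504, so a root lies in (0, 1).
Binary case is linear: z₁(K₁−1)(1+ψ₂(K₂−1)) + z₂(K₂−1)(1+ψ₂(K₁−1)) = 0
⇒ ψ₂ = [z₁(K₁−1)+z₂(K₂−1)] / [−(K₁−1)(K₂−1)] = 0.5358/2.1195 = 0.253
  chloroform: x = 0.087, y = 0.498
  ethylbenzene: x = 0.913, y = 0.502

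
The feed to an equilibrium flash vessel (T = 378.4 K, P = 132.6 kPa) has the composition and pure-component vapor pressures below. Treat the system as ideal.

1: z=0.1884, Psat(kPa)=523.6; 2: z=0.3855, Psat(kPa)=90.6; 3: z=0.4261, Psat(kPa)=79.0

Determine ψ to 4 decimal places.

Raoult's law: Kᵢ = Pᵢˢᵃᵗ/P = Pᵢˢᵃᵗ/132.6.
  K_1 = 523.6/132.6 = 3.948718, K_2 = 90.6/132.6 = 0.683258, K_3 = 79.0/132.6 = 0.595777
Rachford–Rice: g(ψ) = Σ zᵢ(Kᵢ−1)/(1+ψ(Kᵢ−1)) = 0.
Feasibility: ΣzᵢKᵢ = 1.2612, Σzᵢ/Kᵢ = 1.3271 — both > 1, two phases present.
Iterate (Newton) starting at ψ = 0.42:
  ψ = 0.4200: g = -0.10012, g' = -0.4794 → ψ = 0.2111
  ψ = 0.2111: g = 0.02321, g' = -0.7498 → ψ = 0.2421
  ψ = 0.2421: g = 0.00098, g' = -0.6886 → ψ = 0.2435
Converged at ψ = 0.2435.

ψ = 0.2435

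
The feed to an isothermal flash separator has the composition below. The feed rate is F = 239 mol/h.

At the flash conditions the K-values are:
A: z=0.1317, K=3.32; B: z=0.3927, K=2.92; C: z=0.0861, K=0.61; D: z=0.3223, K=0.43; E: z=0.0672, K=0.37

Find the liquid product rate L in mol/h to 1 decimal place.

L = 68.4 mol/h

Rachford–Rice: g(β) = Σ zᵢ(Kᵢ−1)/(1+β(Kᵢ−1)) = 0.
g(0) = ΣzᵢKᵢ − 1 = 0.7999 and g(1) = 1 − Σzᵢ/Kᵢ = -0.2465, so a root lies in (0, 1).
Newton–Raphson from β = 0.5:
  β = 0.5000: g = 0.16569, g' = -0.8107 → β = 0.7044
  β = 0.7044: g = 0.00715, g' = -0.7672 → β = 0.7137
Converged at β = 0.7137.
Then V = β·F = 0.7137·239 = 170.6 mol/h and L = F − V = 68.4 mol/h.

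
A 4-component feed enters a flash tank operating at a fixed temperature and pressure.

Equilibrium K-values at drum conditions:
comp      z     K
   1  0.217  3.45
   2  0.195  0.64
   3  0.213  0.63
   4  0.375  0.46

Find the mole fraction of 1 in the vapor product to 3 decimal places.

y_1 = 0.536

Rachford–Rice: g(ψ) = Σ zᵢ(Kᵢ−1)/(1+ψ(Kᵢ−1)) = 0.
Check two-phase: ΣzᵢKᵢ = 1.180 > 1 and Σzᵢ/Kᵢ = 1.521 > 1, so g(0) = 0.180 > 0 and g(1) = -0.521 < 0.
Newton–Raphson from ψ = 0.58:
  ψ = 0.580: g = -0.2643, g' = -0.542 → ψ = 0.092
  ψ = 0.092: g = 0.0665, g' = -1.047 → ψ = 0.156
  ψ = 0.156: g = 0.0058, g' = -0.874 → ψ = 0.162
Converged at ψ = 0.162.
Compositions from xᵢ = zᵢ/(1+ψ(Kᵢ−1)), yᵢ = Kᵢxᵢ:
  1: x = 0.155, y = 0.536
  2: x = 0.207, y = 0.133
  3: x = 0.227, y = 0.143
  4: x = 0.411, y = 0.189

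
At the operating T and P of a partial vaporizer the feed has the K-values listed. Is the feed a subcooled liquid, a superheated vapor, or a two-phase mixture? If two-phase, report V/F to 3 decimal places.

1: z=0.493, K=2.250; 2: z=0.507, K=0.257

two-phase, V/F = 0.258

ΣzᵢKᵢ = 1.240; Σzᵢ/Kᵢ = 2.192.
Both exceed 1, so a two-phase solution exists.
Material balance + equilibrium reduce to Σ zᵢ(Kᵢ−1)/(1+ψ(Kᵢ−1)) = 0.
Binary case is linear: z₁(K₁−1)(1+ψ(K₂−1)) + z₂(K₂−1)(1+ψ(K₁−1)) = 0
⇒ ψ = [z₁(K₁−1)+z₂(K₂−1)] / [−(K₁−1)(K₂−1)] = 0.2395/0.9287 = 0.258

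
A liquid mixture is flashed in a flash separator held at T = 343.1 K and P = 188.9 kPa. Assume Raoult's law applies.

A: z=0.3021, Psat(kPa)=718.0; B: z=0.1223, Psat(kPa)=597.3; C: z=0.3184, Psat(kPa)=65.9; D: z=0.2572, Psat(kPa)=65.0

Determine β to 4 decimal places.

Raoult's law: Kᵢ = Pᵢˢᵃᵗ/P = Pᵢˢᵃᵗ/188.9.
  K_A = 718.0/188.9 = 3.800953, K_B = 597.3/188.9 = 3.161990, K_C = 65.9/188.9 = 0.348862, K_D = 65.0/188.9 = 0.344097
Let β = V/F and solve Σ zᵢ(Kᵢ−1)/(1+β(Kᵢ−1)) = 0.
g(0) = ΣzᵢKᵢ − 1 = 0.7346 and g(1) = 1 − Σzᵢ/Kᵢ = -0.7783, so a root lies in (0, 1).
Iterate (Newton) starting at β = 0.43:
  β = 0.4300: g = -0.00203, g' = -1.1163 → β = 0.4282
Converged at β = 0.4282.

β = 0.4282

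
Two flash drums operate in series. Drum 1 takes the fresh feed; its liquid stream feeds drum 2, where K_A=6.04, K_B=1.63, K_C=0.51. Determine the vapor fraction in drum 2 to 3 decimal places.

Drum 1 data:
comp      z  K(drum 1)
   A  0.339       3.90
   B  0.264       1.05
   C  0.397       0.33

V/F (drum 2) = 0.380

Drum 1:
Iterate (Newton) starting at ψ₁ = 0.5:
  ψ₁ = 0.500: g = 0.0142, g' = -0.879 → ψ₁ = 0.516
Converged at ψ₁ = 0.516.
Drum-1 compositions:
  A: x = 0.136, y = 0.530
  B: x = 0.257, y = 0.270
  C: x = 0.607, y = 0.200
Drum-2 feed = drum-1 liquid: z₂ = (0.1358, 0.2574, 0.6069).
Drum 2:
Material balance + equilibrium reduce to Σ zᵢ(Kᵢ−1)/(1+ψ₂(Kᵢ−1)) = 0.
Feasibility: ΣzᵢKᵢ = 1.549, Σzᵢ/Kᵢ = 1.370 — both > 1, two phases present.
Newton iteration, ψ₂⁰ = 0.62:
  ψ₂ = 0.620: g = -0.1446, g' = -0.556 → ψ₂ = 0.360
  ψ₂ = 0.360: g = 0.0143, g' = -0.718 → ψ₂ = 0.380
Converged at ψ₂ = 0.380.
  A: x = 0.047, y = 0.281
  B: x = 0.208, y = 0.338
  C: x = 0.746, y = 0.380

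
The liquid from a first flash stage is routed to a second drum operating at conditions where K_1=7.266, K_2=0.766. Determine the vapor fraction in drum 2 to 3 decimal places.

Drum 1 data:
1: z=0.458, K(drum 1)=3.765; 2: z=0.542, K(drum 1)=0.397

V/F (drum 2) = 0.634

Drum 1:
Binary case is linear: z₁(K₁−1)(1+ψ₁(K₂−1)) + z₂(K₂−1)(1+ψ₁(K₁−1)) = 0
⇒ ψ₁ = [z₁(K₁−1)+z₂(K₂−1)] / [−(K₁−1)(K₂−1)] = 0.9395/1.6673 = 0.564
Drum-1 compositions:
  1: x = 0.179, y = 0.674
  2: x = 0.821, y = 0.326
Drum-2 feed = drum-1 liquid: z₂ = (0.1790, 0.8210).
Drum 2:
Material balance + equilibrium reduce to Σ zᵢ(Kᵢ−1)/(1+ψ₂(Kᵢ−1)) = 0.
Check two-phase: ΣzᵢKᵢ = 1.930 > 1 and Σzᵢ/Kᵢ = 1.096 > 1, so g(0) = 0.930 > 0 and g(1) = -0.096 < 0.
Newton iteration, ψ₂⁰ = 0.5:
  ψ₂ = 0.500: g = 0.0539, g' = -0.469 → ψ₂ = 0.615
  ψ₂ = 0.615: g = 0.0068, g' = -0.360 → ψ₂ = 0.634
Converged at ψ₂ = 0.634.
  1: x = 0.036, y = 0.262
  2: x = 0.964, y = 0.738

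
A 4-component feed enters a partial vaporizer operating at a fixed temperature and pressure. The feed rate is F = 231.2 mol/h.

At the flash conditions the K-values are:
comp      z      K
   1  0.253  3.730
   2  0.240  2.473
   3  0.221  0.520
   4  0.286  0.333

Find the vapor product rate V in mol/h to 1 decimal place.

V = 134.1 mol/h

Newton–Raphson from V/F = 0.65:
  V/F = 0.650: g = -0.0614, g' = -0.885 → V/F = 0.581
  V/F = 0.581: g = -0.0007, g' = -0.870 → V/F = 0.580
Converged at V/F = 0.580.
Then V = V/F·F = 0.5799·231.2 = 134.1 mol/h and L = F − V = 97.1 mol/h.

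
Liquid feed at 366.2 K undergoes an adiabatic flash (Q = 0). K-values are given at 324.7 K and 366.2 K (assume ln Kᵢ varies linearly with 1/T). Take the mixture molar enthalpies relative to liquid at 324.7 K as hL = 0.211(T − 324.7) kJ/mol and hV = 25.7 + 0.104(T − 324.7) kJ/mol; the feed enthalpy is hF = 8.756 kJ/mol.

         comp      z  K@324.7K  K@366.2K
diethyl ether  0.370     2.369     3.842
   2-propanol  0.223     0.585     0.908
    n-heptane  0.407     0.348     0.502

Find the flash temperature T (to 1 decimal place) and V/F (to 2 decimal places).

T = 331.8 K, V/F = 0.29

Adiabatic flash: solve Rachford–Rice at each trial T, then check hF = ψ·hV(T) + (1−ψ)·hL(T).
  T = 324.7 K: K = (2.369, 0.585, 0.348), RR gives ψ = 0.188, H_out = 4.833 kJ/mol
  T = 366.2 K: K = (3.842, 0.908, 0.502), RR gives ψ = 0.733, H_out = 24.334 kJ/mol
  T = 345.4 K: K = (3.059, 0.738, 0.422), RR gives ψ = 0.467, H_out = 15.334 kJ/mol
  T = 335.0 K: K = (2.701, 0.659, 0.384), RR gives ψ = 0.334, H_out = 10.394 kJ/mol
  T = 329.9 K: K = (2.534, 0.622, 0.366), RR gives ψ = 0.265, H_out = 7.752 kJ/mol
  T = 332.4 K: K = (2.615, 0.640, 0.375), RR gives ψ = 0.299, H_out = 9.070 kJ/mol
  T = 331.1 K: K = (2.573, 0.631, 0.370), RR gives ψ = 0.281, H_out = 8.391 kJ/mol
Linear interpolation between T = 331.1 (H_out = 8.391) and T = 332.4 (H_out = 9.070) on hF = 8.756 gives T ≈ 331.8 K, at which ψ = 0.29.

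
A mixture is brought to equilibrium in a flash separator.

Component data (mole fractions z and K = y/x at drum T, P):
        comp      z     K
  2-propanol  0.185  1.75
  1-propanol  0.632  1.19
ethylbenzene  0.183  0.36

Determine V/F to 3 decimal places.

Newton iteration, V/F⁰ = 0.41:
  V/F = 0.410: g = 0.0587, g' = -0.218 → V/F = 0.679
  V/F = 0.679: g = -0.0089, g' = -0.298 → V/F = 0.649
Converged at V/F = 0.649.

V/F = 0.649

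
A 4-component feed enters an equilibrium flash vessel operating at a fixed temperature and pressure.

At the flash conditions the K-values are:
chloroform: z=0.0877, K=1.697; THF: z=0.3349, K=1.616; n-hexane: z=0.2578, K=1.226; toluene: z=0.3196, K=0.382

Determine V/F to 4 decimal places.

Newton iteration, V/F⁰ = 0.64:
  V/F = 0.6400: g = -0.08561, g' = -0.4299 → V/F = 0.4408
  V/F = 0.4408: g = -0.00949, g' = -0.3450 → V/F = 0.4133
  V/F = 0.4133: g = -0.00010, g' = -0.3376 → V/F = 0.4130
Converged at V/F = 0.4130.

V/F = 0.4130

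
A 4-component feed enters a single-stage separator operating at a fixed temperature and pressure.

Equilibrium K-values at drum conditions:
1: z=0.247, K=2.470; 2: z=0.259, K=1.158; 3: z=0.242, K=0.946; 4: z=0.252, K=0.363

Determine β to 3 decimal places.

Rachford–Rice: g(β) = Σ zᵢ(Kᵢ−1)/(1+β(Kᵢ−1)) = 0.
Feasibility: ΣzᵢKᵢ = 1.230, Σzᵢ/Kᵢ = 1.274 — both > 1, two phases present.
Newton iteration, β⁰ = 0.5:
  β = 0.500: g = -0.0018, g' = -0.404 → β = 0.496
Converged at β = 0.496.

β = 0.496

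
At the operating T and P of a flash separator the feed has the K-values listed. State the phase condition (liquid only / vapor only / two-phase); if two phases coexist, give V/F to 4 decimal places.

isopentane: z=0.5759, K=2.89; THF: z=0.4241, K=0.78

vapor only

ΣzᵢKᵢ = 1.9951; Σzᵢ/Kᵢ = 0.7430.
Since Σzᵢ/Kᵢ < 1 the mixture is above its dew point — single vapor phase.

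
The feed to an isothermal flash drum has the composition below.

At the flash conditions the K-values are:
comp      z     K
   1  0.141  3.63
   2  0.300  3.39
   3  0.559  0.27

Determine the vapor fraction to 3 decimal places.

ψ = 0.377

Iterate (Newton) starting at ψ = 0.52:
  ψ = 0.520: g = -0.1814, g' = -1.289 → ψ = 0.379
  ψ = 0.379: g = -0.0025, g' = -1.286 → ψ = 0.377
Converged at ψ = 0.377.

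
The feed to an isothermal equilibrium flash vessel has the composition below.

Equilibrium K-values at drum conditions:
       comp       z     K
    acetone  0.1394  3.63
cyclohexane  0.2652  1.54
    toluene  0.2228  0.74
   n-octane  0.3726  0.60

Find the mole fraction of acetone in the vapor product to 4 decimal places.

Let ψ = V/F and solve Σ zᵢ(Kᵢ−1)/(1+ψ(Kᵢ−1)) = 0.
Check two-phase: ΣzᵢKᵢ = 1.3029 > 1 and Σzᵢ/Kᵢ = 1.1327 > 1, so g(0) = 0.3029 > 0 and g(1) = -0.1327 < 0.
Newton–Raphson from ψ = 0.61:
  ψ = 0.6100: g = -0.01749, g' = -0.3115 → ψ = 0.5539
  ψ = 0.5539: g = 0.00035, g' = -0.3245 → ψ = 0.5549
Converged at ψ = 0.5549.
Compositions from xᵢ = zᵢ/(1+ψ(Kᵢ−1)), yᵢ = Kᵢxᵢ:
  acetone: x = 0.0567, y = 0.2057
  cyclohexane: x = 0.2041, y = 0.3142
  toluene: x = 0.2604, y = 0.1927
  n-octane: x = 0.4789, y = 0.2873

y_acetone = 0.2057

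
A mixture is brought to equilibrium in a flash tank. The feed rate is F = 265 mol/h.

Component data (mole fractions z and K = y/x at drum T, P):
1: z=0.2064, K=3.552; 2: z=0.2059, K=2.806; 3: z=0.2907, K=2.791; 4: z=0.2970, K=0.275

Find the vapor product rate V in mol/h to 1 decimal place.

Rachford–Rice: g(V/F) = Σ zᵢ(Kᵢ−1)/(1+V/F(Kᵢ−1)) = 0.
g(0) = ΣzᵢKᵢ − 1 = 1.2039 and g(1) = 1 − Σzᵢ/Kᵢ = -0.3156, so a root lies in (0, 1).
Newton iteration, V/F⁰ = 0.43:
  V/F = 0.4300: g = 0.44172, g' = -1.1455 → V/F = 0.8156
  V/F = 0.8156: g = 0.00601, g' = -1.3400 → V/F = 0.8201
Converged at V/F = 0.8201.
Then V = V/F·F = 0.8201·265 = 217.3 mol/h and L = F − V = 47.7 mol/h.

V = 217.3 mol/h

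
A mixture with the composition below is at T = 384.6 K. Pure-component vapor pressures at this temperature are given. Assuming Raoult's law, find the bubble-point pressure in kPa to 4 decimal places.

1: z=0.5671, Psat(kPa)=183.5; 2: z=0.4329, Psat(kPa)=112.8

Pbub = 152.8940 kPa

At the bubble point ψ → 0, so ΣzᵢKᵢ = 1 with Kᵢ = Pᵢˢᵃᵗ/P ⇒ P = ΣzᵢPᵢˢᵃᵗ.
P = 0.5671·183.5 + 0.4329·112.8 = 152.8940 kPa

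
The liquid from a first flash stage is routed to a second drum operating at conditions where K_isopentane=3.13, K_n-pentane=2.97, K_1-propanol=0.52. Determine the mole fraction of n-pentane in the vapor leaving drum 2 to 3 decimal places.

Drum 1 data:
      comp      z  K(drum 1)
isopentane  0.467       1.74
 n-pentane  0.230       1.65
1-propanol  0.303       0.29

Drum 1:
Let ψ₁ = V/F and solve Σ zᵢ(Kᵢ−1)/(1+ψ₁(Kᵢ−1)) = 0.
Feasibility: ΣzᵢKᵢ = 1.280, Σzᵢ/Kᵢ = 1.453 — both > 1, two phases present.
Newton iteration, ψ₁⁰ = 0.5:
  ψ₁ = 0.500: g = 0.0315, g' = -0.559 → ψ₁ = 0.556
  ψ₁ = 0.556: g = -0.0011, g' = -0.598 → ψ₁ = 0.555
Converged at ψ₁ = 0.555.
Drum-1 compositions:
  isopentane: x = 0.331, y = 0.576
  n-pentane: x = 0.169, y = 0.279
  1-propanol: x = 0.500, y = 0.145
Drum-2 feed = drum-1 liquid: z₂ = (0.3311, 0.1691, 0.4999).
Drum 2:
Material balance + equilibrium reduce to Σ zᵢ(Kᵢ−1)/(1+ψ₂(Kᵢ−1)) = 0.
g(0) = ΣzᵢKᵢ − 1 = 0.798 and g(1) = 1 − Σzᵢ/Kᵢ = -0.124, so a root lies in (0, 1).
Iterate (Newton) starting at ψ₂ = 0.68:
  ψ₂ = 0.680: g = 0.0742, g' = -0.624 → ψ₂ = 0.799
  ψ₂ = 0.799: g = 0.0013, g' = -0.608 → ψ₂ = 0.801
Converged at ψ₂ = 0.801.
  isopentane: x = 0.122, y = 0.383
  n-pentane: x = 0.066, y = 0.195
  1-propanol: x = 0.812, y = 0.422

y_n-pentane (drum 2) = 0.195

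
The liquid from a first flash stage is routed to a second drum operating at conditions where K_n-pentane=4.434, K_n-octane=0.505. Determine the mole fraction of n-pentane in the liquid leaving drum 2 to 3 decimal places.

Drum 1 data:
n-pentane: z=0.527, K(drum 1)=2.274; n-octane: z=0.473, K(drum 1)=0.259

Drum 1:
Let ψ₁ = V/F and solve Σ zᵢ(Kᵢ−1)/(1+ψ₁(Kᵢ−1)) = 0.
g(0) = ΣzᵢKᵢ − 1 = 0.321 and g(1) = 1 − Σzᵢ/Kᵢ = -1.058, so a root lies in (0, 1).
Binary case is linear: z₁(K₁−1)(1+ψ₁(K₂−1)) + z₂(K₂−1)(1+ψ₁(K₁−1)) = 0
⇒ ψ₁ = [z₁(K₁−1)+z₂(K₂−1)] / [−(K₁−1)(K₂−1)] = 0.3209/0.9440 = 0.340
Drum-1 compositions:
  n-pentane: x = 0.368, y = 0.836
  n-octane: x = 0.632, y = 0.164
Drum-2 feed = drum-1 liquid: z₂ = (0.3677, 0.6323).
Drum 2:
Rachford–Rice: g(ψ₂) = Σ zᵢ(Kᵢ−1)/(1+ψ₂(Kᵢ−1)) = 0.
g(0) = ΣzᵢKᵢ − 1 = 0.950 and g(1) = 1 − Σzᵢ/Kᵢ = -0.335, so a root lies in (0, 1).
Newton–Raphson from ψ₂ = 0.39:
  ψ₂ = 0.390: g = 0.1520, g' = -1.030 → ψ₂ = 0.538
  ψ₂ = 0.538: g = 0.0173, g' = -0.823 → ψ₂ = 0.559
Converged at ψ₂ = 0.559.
  n-pentane: x = 0.126, y = 0.559
  n-octane: x = 0.874, y = 0.441

x_n-pentane (drum 2) = 0.126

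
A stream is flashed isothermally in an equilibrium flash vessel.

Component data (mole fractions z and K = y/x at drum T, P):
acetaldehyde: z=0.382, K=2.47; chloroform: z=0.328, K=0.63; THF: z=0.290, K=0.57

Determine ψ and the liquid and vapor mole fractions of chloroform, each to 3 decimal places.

ψ = 0.538, x_chloroform = 0.409, y_chloroform = 0.258

Let ψ = V/F and solve Σ zᵢ(Kᵢ−1)/(1+ψ(Kᵢ−1)) = 0.
Feasibility: ΣzᵢKᵢ = 1.315, Σzᵢ/Kᵢ = 1.184 — both > 1, two phases present.
Newton–Raphson from ψ = 0.51:
  ψ = 0.510: g = 0.0116, g' = -0.426 → ψ = 0.537
  ψ = 0.537: g = 0.0001, g' = -0.418 → ψ = 0.538
Converged at ψ = 0.538.
Compositions from xᵢ = zᵢ/(1+ψ(Kᵢ−1)), yᵢ = Kᵢxᵢ:
  acetaldehyde: x = 0.213, y = 0.527
  chloroform: x = 0.409, y = 0.258
  THF: x = 0.377, y = 0.215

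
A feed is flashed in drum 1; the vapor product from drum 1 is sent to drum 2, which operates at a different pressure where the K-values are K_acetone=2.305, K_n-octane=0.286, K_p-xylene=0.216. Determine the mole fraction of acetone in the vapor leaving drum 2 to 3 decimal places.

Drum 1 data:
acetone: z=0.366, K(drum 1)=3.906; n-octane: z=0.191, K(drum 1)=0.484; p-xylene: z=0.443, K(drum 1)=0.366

y_acetone (drum 2) = 0.849

Drum 1:
Newton iteration, ψ₁⁰ = 0.5:
  ψ₁ = 0.500: g = -0.1105, g' = -0.988 → ψ₁ = 0.388
  ψ₁ = 0.388: g = 0.0040, g' = -1.075 → ψ₁ = 0.392
Converged at ψ₁ = 0.392.
Drum-1 compositions:
  acetone: x = 0.171, y = 0.668
  n-octane: x = 0.239, y = 0.116
  p-xylene: x = 0.589, y = 0.216
Drum-2 feed = drum-1 vapor: z₂ = (0.6684, 0.1159, 0.2157).
Drum 2:
Material balance + equilibrium reduce to Σ zᵢ(Kᵢ−1)/(1+ψ₂(Kᵢ−1)) = 0.
g(0) = ΣzᵢKᵢ − 1 = 0.620 and g(1) = 1 − Σzᵢ/Kᵢ = -0.694, so a root lies in (0, 1).
Newton iteration, ψ₂⁰ = 0.5:
  ψ₂ = 0.500: g = 0.1210, g' = -0.918 → ψ₂ = 0.632
  ψ₂ = 0.632: g = -0.0077, g' = -1.059 → ψ₂ = 0.624
Converged at ψ₂ = 0.624.
  acetone: x = 0.368, y = 0.849
  n-octane: x = 0.209, y = 0.060
  p-xylene: x = 0.423, y = 0.091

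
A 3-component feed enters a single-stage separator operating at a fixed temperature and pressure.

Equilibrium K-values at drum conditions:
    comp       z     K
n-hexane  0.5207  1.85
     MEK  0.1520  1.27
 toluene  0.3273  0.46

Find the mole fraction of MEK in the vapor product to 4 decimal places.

y_MEK = 0.1599

Material balance + equilibrium reduce to Σ zᵢ(Kᵢ−1)/(1+ψ(Kᵢ−1)) = 0.
Feasibility: ΣzᵢKᵢ = 1.3069, Σzᵢ/Kᵢ = 1.1127 — both > 1, two phases present.
Newton iteration, ψ⁰ = 0.5:
  ψ = 0.5000: g = 0.10464, g' = -0.3730 → ψ = 0.7806
  ψ = 0.7806: g = -0.00556, g' = -0.4287 → ψ = 0.7676
  ψ = 0.7676: g = -0.00003, g' = -0.4238 → ψ = 0.7675
Converged at ψ = 0.7675.
Compositions from xᵢ = zᵢ/(1+ψ(Kᵢ−1)), yᵢ = Kᵢxᵢ:
  n-hexane: x = 0.3151, y = 0.5830
  MEK: x = 0.1259, y = 0.1599
  toluene: x = 0.5590, y = 0.2571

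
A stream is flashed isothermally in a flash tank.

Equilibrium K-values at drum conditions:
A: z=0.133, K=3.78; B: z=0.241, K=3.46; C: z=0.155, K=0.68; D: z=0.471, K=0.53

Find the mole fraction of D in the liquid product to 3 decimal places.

x_D = 0.662

Material balance + equilibrium reduce to Σ zᵢ(Kᵢ−1)/(1+V/F(Kᵢ−1)) = 0.
Check two-phase: ΣzᵢKᵢ = 1.692 > 1 and Σzᵢ/Kᵢ = 1.221 > 1, so g(0) = 0.692 > 0 and g(1) = -0.221 < 0.
Newton–Raphson from V/F = 0.58:
  V/F = 0.580: g = 0.0206, g' = -0.619 → V/F = 0.613
  V/F = 0.613: g = 0.0003, g' = -0.602 → V/F = 0.614
Converged at V/F = 0.614.
Compositions from xᵢ = zᵢ/(1+V/F(Kᵢ−1)), yᵢ = Kᵢxᵢ:
  A: x = 0.049, y = 0.186
  B: x = 0.096, y = 0.332
  C: x = 0.193, y = 0.131
  D: x = 0.662, y = 0.351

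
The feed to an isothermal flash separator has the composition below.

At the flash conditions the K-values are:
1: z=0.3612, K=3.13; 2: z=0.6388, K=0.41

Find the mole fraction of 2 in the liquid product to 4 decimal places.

x_2 = 0.7831

Rachford–Rice: g(V/F) = Σ zᵢ(Kᵢ−1)/(1+V/F(Kᵢ−1)) = 0.
g(0) = ΣzᵢKᵢ − 1 = 0.3925 and g(1) = 1 − Σzᵢ/Kᵢ = -0.6734, so a root lies in (0, 1).
Binary case is linear: z₁(K₁−1)(1+V/F(K₂−1)) + z₂(K₂−1)(1+V/F(K₁−1)) = 0
⇒ V/F = [z₁(K₁−1)+z₂(K₂−1)] / [−(K₁−1)(K₂−1)] = 0.39246/1.25670 = 0.3123
Compositions from xᵢ = zᵢ/(1+V/F(Kᵢ−1)), yᵢ = Kᵢxᵢ:
  1: x = 0.2169, y = 0.6789
  2: x = 0.7831, y = 0.3211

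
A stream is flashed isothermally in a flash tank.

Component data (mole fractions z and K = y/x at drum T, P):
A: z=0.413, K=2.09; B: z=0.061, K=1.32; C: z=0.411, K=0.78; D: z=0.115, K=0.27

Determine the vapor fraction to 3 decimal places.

ψ = 0.684

Iterate (Newton) starting at ψ = 0.42:
  ψ = 0.420: g = 0.1053, g' = -0.387 → ψ = 0.692
  ψ = 0.692: g = -0.0037, g' = -0.442 → ψ = 0.684
Converged at ψ = 0.684.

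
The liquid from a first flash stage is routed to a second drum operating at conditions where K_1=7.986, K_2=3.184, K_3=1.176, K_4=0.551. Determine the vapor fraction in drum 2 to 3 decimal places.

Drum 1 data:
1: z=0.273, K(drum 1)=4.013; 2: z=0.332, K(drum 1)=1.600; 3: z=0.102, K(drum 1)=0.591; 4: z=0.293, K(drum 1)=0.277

Drum 1:
Iterate (Newton) starting at ψ₁ = 0.61:
  ψ₁ = 0.610: g = 0.0011, g' = -0.892 → ψ₁ = 0.611
Converged at ψ₁ = 0.611.
Drum-1 compositions:
  1: x = 0.096, y = 0.386
  2: x = 0.243, y = 0.389
  3: x = 0.136, y = 0.080
  4: x = 0.525, y = 0.145
Drum-2 feed = drum-1 liquid: z₂ = (0.0961, 0.2429, 0.1360, 0.5250).
Drum 2:
Material balance + equilibrium reduce to Σ zᵢ(Kᵢ−1)/(1+ψ₂(Kᵢ−1)) = 0.
Feasibility: ΣzᵢKᵢ = 1.990, Σzᵢ/Kᵢ = 1.157 — both > 1, two phases present.
Iterate (Newton) starting at ψ₂ = 0.5:
  ψ₂ = 0.500: g = 0.1210, g' = -0.677 → ψ₂ = 0.679
  ψ₂ = 0.679: g = 0.0129, g' = -0.553 → ψ₂ = 0.702
Converged at ψ₂ = 0.702.
  1: x = 0.016, y = 0.130
  2: x = 0.096, y = 0.305
  3: x = 0.121, y = 0.142
  4: x = 0.767, y = 0.423

V/F (drum 2) = 0.702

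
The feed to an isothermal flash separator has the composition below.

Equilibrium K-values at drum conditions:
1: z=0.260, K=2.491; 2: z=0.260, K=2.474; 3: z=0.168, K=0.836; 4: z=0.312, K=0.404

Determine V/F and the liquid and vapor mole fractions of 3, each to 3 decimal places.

V/F = 0.746, x_3 = 0.191, y_3 = 0.160

Material balance + equilibrium reduce to Σ zᵢ(Kᵢ−1)/(1+V/F(Kᵢ−1)) = 0.
Feasibility: ΣzᵢKᵢ = 1.557, Σzᵢ/Kᵢ = 1.183 — both > 1, two phases present.
Iterate (Newton) starting at V/F = 0.5:
  V/F = 0.500: g = 0.1478, g' = -0.607 → V/F = 0.743
  V/F = 0.743: g = 0.0014, g' = -0.622 → V/F = 0.746
Converged at V/F = 0.746.
Compositions from xᵢ = zᵢ/(1+V/F(Kᵢ−1)), yᵢ = Kᵢxᵢ:
  1: x = 0.123, y = 0.307
  2: x = 0.124, y = 0.306
  3: x = 0.191, y = 0.160
  4: x = 0.562, y = 0.227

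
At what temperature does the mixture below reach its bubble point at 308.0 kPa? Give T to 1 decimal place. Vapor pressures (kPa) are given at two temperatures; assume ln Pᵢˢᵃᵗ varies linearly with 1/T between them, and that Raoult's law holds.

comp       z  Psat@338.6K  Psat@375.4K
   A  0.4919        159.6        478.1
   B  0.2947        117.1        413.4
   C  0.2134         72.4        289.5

T = 365.1 K

Bubble-point temperature: ΣzᵢPᵢˢᵃᵗ(T) = P. Interpolate ln Pᵢˢᵃᵗ = aᵢ + bᵢ/T.
  T = 338.6 K: ΣzᵢPᵢˢᵃᵗ = 128.47 kPa
  T = 375.4 K: ΣzᵢPᵢˢᵃᵗ = 418.79 kPa
  T = 357.0 K: ΣzᵢPᵢˢᵃᵗ = 238.78 kPa
  T = 366.2 K: ΣzᵢPᵢˢᵃᵗ = 318.36 kPa
  T = 361.6 K: ΣzᵢPᵢˢᵃᵗ = 276.19 kPa
  T = 363.9 K: ΣzᵢPᵢˢᵃᵗ = 296.65 kPa
Interpolating between 363.9 K and 366.2 K gives T ≈ 365.1 K.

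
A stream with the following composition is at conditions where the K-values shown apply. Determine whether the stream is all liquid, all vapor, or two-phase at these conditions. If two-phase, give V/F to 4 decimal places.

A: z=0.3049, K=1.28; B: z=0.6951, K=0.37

ΣzᵢKᵢ = 0.6475; Σzᵢ/Kᵢ = 2.1169.
Since ΣzᵢKᵢ < 1 the mixture is below its bubble point — single liquid phase.

all liquid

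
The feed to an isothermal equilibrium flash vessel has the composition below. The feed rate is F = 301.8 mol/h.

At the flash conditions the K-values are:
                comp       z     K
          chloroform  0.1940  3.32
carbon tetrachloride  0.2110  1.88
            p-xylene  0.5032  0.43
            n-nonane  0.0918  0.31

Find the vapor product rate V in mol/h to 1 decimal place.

Iterate (Newton) starting at ψ = 0.5:
  ψ = 0.5000: g = -0.16054, g' = -0.7243 → ψ = 0.2783
  ψ = 0.2783: g = 0.00332, g' = -0.7889 → ψ = 0.2825
Converged at ψ = 0.2826.
Then V = ψ·F = 0.2826·301.8 = 85.3 mol/h and L = F − V = 216.5 mol/h.

V = 85.3 mol/h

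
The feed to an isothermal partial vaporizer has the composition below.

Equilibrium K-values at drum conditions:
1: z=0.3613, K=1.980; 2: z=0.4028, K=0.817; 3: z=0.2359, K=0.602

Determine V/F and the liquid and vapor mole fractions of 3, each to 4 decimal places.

V/F = 0.6779, x_3 = 0.3231, y_3 = 0.1945

Newton–Raphson from V/F = 0.68:
  V/F = 0.6800: g = -0.00044, g' = -0.2128 → V/F = 0.6779
Converged at V/F = 0.6779.
Compositions from xᵢ = zᵢ/(1+V/F(Kᵢ−1)), yᵢ = Kᵢxᵢ:
  1: x = 0.2171, y = 0.4298
  2: x = 0.4599, y = 0.3757
  3: x = 0.3231, y = 0.1945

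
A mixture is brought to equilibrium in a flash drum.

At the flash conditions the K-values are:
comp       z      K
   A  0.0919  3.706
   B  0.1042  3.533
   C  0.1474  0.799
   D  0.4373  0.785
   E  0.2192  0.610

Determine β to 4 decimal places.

β = 0.4368

Rachford–Rice: g(β) = Σ zᵢ(Kᵢ−1)/(1+β(Kᵢ−1)) = 0.
Feasibility: ΣzᵢKᵢ = 1.3035, Σzᵢ/Kᵢ = 1.1552 — both > 1, two phases present.
Newton iteration, β⁰ = 0.46:
  β = 0.4600: g = -0.00848, g' = -0.3578 → β = 0.4363
  β = 0.4363: g = 0.00017, g' = -0.3726 → β = 0.4368
Converged at β = 0.4368.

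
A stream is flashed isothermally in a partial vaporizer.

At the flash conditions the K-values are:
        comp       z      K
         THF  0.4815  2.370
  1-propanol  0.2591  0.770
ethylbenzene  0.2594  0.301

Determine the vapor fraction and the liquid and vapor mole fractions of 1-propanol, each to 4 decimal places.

ψ = 0.5706, x_1-propanol = 0.2982, y_1-propanol = 0.2296

Let ψ = V/F and solve Σ zᵢ(Kᵢ−1)/(1+ψ(Kᵢ−1)) = 0.
Feasibility: ΣzᵢKᵢ = 1.4187, Σzᵢ/Kᵢ = 1.4015 — both > 1, two phases present.
Newton–Raphson from ψ = 0.69:
  ψ = 0.6900: g = -0.08198, g' = -0.7311 → ψ = 0.5779
  ψ = 0.5779: g = -0.00474, g' = -0.6565 → ψ = 0.5706
Converged at ψ = 0.5706.
Compositions from xᵢ = zᵢ/(1+ψ(Kᵢ−1)), yᵢ = Kᵢxᵢ:
  THF: x = 0.2702, y = 0.6405
  1-propanol: x = 0.2982, y = 0.2296
  ethylbenzene: x = 0.4315, y = 0.1299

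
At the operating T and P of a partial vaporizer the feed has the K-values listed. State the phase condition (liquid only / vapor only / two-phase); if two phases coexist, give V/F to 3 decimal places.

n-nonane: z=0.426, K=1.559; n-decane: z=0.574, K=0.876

ΣzᵢKᵢ = 1.167; Σzᵢ/Kᵢ = 0.929.
Since Σzᵢ/Kᵢ < 1 the mixture is above its dew point — single vapor phase.

vapor only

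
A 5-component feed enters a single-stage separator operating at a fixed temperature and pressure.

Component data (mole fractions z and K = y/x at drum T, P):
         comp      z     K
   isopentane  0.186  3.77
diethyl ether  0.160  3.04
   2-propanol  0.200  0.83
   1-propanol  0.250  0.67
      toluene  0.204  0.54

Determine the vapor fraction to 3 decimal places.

ψ = 0.761

Material balance + equilibrium reduce to Σ zᵢ(Kᵢ−1)/(1+ψ(Kᵢ−1)) = 0.
g(0) = ΣzᵢKᵢ − 1 = 0.631 and g(1) = 1 − Σzᵢ/Kᵢ = -0.094, so a root lies in (0, 1).
Newton–Raphson from ψ = 0.56:
  ψ = 0.560: g = 0.0891, g' = -0.491 → ψ = 0.742
  ψ = 0.742: g = 0.0080, g' = -0.413 → ψ = 0.761
Converged at ψ = 0.761.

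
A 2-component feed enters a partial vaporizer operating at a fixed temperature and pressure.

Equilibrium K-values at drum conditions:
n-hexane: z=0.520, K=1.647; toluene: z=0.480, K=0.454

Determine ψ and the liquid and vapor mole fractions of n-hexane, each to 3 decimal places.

Let ψ = V/F and solve Σ zᵢ(Kᵢ−1)/(1+ψ(Kᵢ−1)) = 0.
Feasibility: ΣzᵢKᵢ = 1.074, Σzᵢ/Kᵢ = 1.373 — both > 1, two phases present.
Binary case is linear: z₁(K₁−1)(1+ψ(K₂−1)) + z₂(K₂−1)(1+ψ(K₁−1)) = 0
⇒ ψ = [z₁(K₁−1)+z₂(K₂−1)] / [−(K₁−1)(K₂−1)] = 0.0744/0.3533 = 0.210
Compositions from xᵢ = zᵢ/(1+ψ(Kᵢ−1)), yᵢ = Kᵢxᵢ:
  n-hexane: x = 0.458, y = 0.754
  toluene: x = 0.542, y = 0.246

ψ = 0.210, x_n-hexane = 0.458, y_n-hexane = 0.754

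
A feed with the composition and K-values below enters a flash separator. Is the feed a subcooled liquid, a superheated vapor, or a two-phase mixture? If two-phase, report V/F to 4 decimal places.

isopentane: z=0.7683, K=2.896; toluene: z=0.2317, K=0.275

two-phase, V/F = 0.9375

ΣzᵢKᵢ = 2.2887; Σzᵢ/Kᵢ = 1.1078.
Both exceed 1, so a two-phase solution exists.
Rachford–Rice: g(ψ) = Σ zᵢ(Kᵢ−1)/(1+ψ(Kᵢ−1)) = 0.
Binary case is linear: z₁(K₁−1)(1+ψ(K₂−1)) + z₂(K₂−1)(1+ψ(K₁−1)) = 0
⇒ ψ = [z₁(K₁−1)+z₂(K₂−1)] / [−(K₁−1)(K₂−1)] = 1.28871/1.37460 = 0.9375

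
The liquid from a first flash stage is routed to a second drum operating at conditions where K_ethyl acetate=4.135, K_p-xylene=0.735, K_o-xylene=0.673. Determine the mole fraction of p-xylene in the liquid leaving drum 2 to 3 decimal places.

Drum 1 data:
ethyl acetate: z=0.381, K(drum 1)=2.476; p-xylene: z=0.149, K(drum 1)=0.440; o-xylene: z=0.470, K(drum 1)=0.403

Drum 1:
Material balance + equilibrium reduce to Σ zᵢ(Kᵢ−1)/(1+ψ₁(Kᵢ−1)) = 0.
g(0) = ΣzᵢKᵢ − 1 = 0.198 and g(1) = 1 − Σzᵢ/Kᵢ = -0.659, so a root lies in (0, 1).
Newton iteration, ψ₁⁰ = 0.43:
  ψ₁ = 0.430: g = -0.1434, g' = -0.695 → ψ₁ = 0.224
  ψ₁ = 0.224: g = 0.0036, g' = -0.753 → ψ₁ = 0.228
Converged at ψ₁ = 0.228.
Drum-1 compositions:
  ethyl acetate: x = 0.285, y = 0.706
  p-xylene: x = 0.171, y = 0.075
  o-xylene: x = 0.544, y = 0.219
Drum-2 feed = drum-1 liquid: z₂ = (0.2849, 0.1709, 0.5442).
Drum 2:
Rachford–Rice: g(ψ₂) = Σ zᵢ(Kᵢ−1)/(1+ψ₂(Kᵢ−1)) = 0.
Feasibility: ΣzᵢKᵢ = 1.670, Σzᵢ/Kᵢ = 1.110 — both > 1, two phases present.
Newton–Raphson from ψ₂ = 0.5:
  ψ₂ = 0.500: g = 0.0830, g' = -0.524 → ψ₂ = 0.658
  ψ₂ = 0.658: g = 0.0099, g' = -0.410 → ψ₂ = 0.683
Converged at ψ₂ = 0.683.
  ethyl acetate: x = 0.091, y = 0.375
  p-xylene: x = 0.209, y = 0.153
  o-xylene: x = 0.701, y = 0.472

x_p-xylene (drum 2) = 0.209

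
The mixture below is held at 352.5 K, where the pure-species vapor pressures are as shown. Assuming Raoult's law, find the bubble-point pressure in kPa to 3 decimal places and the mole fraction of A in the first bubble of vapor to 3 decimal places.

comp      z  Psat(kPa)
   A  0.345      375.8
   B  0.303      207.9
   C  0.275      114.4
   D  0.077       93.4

At the bubble point ψ → 0, so ΣzᵢKᵢ = 1 with Kᵢ = Pᵢˢᵃᵗ/P ⇒ P = ΣzᵢPᵢˢᵃᵗ.
P = 0.345·375.8 + 0.303·207.9 + 0.275·114.4 + 0.077·93.4 = 231.296 kPa
yᵢ = zᵢPᵢˢᵃᵗ/P ⇒ y_A = 0.345·375.8/231.296 = 0.561

Pbub = 231.296 kPa, y_A = 0.561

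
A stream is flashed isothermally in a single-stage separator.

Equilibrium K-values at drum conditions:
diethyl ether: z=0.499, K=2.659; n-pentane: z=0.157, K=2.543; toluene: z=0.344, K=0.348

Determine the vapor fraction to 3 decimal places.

Iterate (Newton) starting at ψ = 0.61:
  ψ = 0.610: g = 0.1638, g' = -0.842 → ψ = 0.805
  ψ = 0.805: g = -0.0092, g' = -0.973 → ψ = 0.795
Converged at ψ = 0.795.

ψ = 0.795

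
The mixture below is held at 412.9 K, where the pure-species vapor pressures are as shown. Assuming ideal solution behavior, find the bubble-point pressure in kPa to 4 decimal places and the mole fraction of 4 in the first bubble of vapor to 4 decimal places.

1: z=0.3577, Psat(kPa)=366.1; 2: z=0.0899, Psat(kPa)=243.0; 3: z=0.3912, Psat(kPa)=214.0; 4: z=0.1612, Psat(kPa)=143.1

Pbub = 259.5842 kPa, y_4 = 0.0889

At the bubble point ψ → 0, so ΣzᵢKᵢ = 1 with Kᵢ = Pᵢˢᵃᵗ/P ⇒ P = ΣzᵢPᵢˢᵃᵗ.
P = 0.3577·366.1 + 0.0899·243.0 + 0.3912·214.0 + 0.1612·143.1 = 259.5842 kPa
yᵢ = zᵢPᵢˢᵃᵗ/P ⇒ y_4 = 0.1612·143.1/259.5842 = 0.0889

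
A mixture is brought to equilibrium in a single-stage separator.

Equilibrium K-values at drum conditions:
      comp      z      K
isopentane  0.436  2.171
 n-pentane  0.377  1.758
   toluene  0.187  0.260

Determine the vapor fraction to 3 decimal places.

ψ = 0.904

Rachford–Rice: g(ψ) = Σ zᵢ(Kᵢ−1)/(1+ψ(Kᵢ−1)) = 0.
Check two-phase: ΣzᵢKᵢ = 1.658 > 1 and Σzᵢ/Kᵢ = 1.135 > 1, so g(0) = 0.658 > 0 and g(1) = -0.135 < 0.
Newton–Raphson from ψ = 0.39:
  ψ = 0.390: g = 0.3765, g' = -0.613 → ψ = 1.000
  ψ = 1.000: g = -0.1345, g' = -1.712 → ψ = 0.921
  ψ = 0.921: g = -0.0211, g' = -1.225 → ψ = 0.904
Converged at ψ = 0.904.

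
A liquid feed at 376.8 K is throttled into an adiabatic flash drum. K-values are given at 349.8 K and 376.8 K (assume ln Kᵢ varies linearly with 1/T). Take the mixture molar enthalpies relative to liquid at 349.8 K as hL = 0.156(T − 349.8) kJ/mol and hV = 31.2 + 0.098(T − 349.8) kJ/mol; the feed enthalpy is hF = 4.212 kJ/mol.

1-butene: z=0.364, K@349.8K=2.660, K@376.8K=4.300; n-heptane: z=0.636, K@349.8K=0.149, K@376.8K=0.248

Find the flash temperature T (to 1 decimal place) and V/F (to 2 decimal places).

T = 355.2 K, V/F = 0.11

Adiabatic flash: solve Rachford–Rice at each trial T, then check hF = ψ·hV(T) + (1−ψ)·hL(T).
  T = 349.8 K: K = (2.660, 0.149), RR gives ψ = 0.045, H_out = 1.392 kJ/mol
  T = 376.8 K: K = (4.300, 0.248), RR gives ψ = 0.291, H_out = 12.845 kJ/mol
  T = 363.3 K: K = (3.412, 0.194), RR gives ψ = 0.188, H_out = 7.824 kJ/mol
  T = 356.6 K: K = (3.023, 0.171), RR gives ψ = 0.124, H_out = 4.895 kJ/mol
  T = 353.2 K: K = (2.837, 0.160), RR gives ψ = 0.087, H_out = 3.226 kJ/mol
  T = 354.9 K: K = (2.929, 0.165), RR gives ψ = 0.106, H_out = 4.079 kJ/mol
Linear interpolation between T = 354.9 (H_out = 4.079) and T = 356.6 (H_out = 4.895) on hF = 4.212 gives T ≈ 355.2 K, at which ψ = 0.11.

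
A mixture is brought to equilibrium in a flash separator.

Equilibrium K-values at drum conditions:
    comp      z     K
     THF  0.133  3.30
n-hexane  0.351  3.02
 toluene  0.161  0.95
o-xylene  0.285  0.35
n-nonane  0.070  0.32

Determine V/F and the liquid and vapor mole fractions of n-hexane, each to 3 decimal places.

Material balance + equilibrium reduce to Σ zᵢ(Kᵢ−1)/(1+V/F(Kᵢ−1)) = 0.
Check two-phase: ΣzᵢKᵢ = 1.774 > 1 and Σzᵢ/Kᵢ = 1.359 > 1, so g(0) = 0.774 > 0 and g(1) = -0.359 < 0.
Iterate (Newton) starting at V/F = 0.5:
  V/F = 0.500: g = 0.1402, g' = -0.846 → V/F = 0.666
  V/F = 0.666: g = 0.0013, g' = -0.853 → V/F = 0.667
Converged at V/F = 0.667.
Compositions from xᵢ = zᵢ/(1+V/F(Kᵢ−1)), yᵢ = Kᵢxᵢ:
  THF: x = 0.052, y = 0.173
  n-hexane: x = 0.149, y = 0.451
  toluene: x = 0.167, y = 0.158
  o-xylene: x = 0.503, y = 0.176
  n-nonane: x = 0.128, y = 0.041

V/F = 0.667, x_n-hexane = 0.149, y_n-hexane = 0.451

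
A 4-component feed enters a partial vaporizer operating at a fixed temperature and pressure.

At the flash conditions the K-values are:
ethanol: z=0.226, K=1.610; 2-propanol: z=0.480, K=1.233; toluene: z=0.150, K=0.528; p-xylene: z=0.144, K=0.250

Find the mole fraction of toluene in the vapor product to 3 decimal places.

Let ψ = V/F and solve Σ zᵢ(Kᵢ−1)/(1+ψ(Kᵢ−1)) = 0.
Feasibility: ΣzᵢKᵢ = 1.071, Σzᵢ/Kᵢ = 1.390 — both > 1, two phases present.
Iterate (Newton) starting at ψ = 0.49:
  ψ = 0.490: g = -0.0563, g' = -0.330 → ψ = 0.319
  ψ = 0.319: g = -0.0059, g' = -0.268 → ψ = 0.297
Converged at ψ = 0.297.
Compositions from xᵢ = zᵢ/(1+ψ(Kᵢ−1)), yᵢ = Kᵢxᵢ:
  ethanol: x = 0.191, y = 0.308
  2-propanol: x = 0.449, y = 0.554
  toluene: x = 0.174, y = 0.092
  p-xylene: x = 0.185, y = 0.046

y_toluene = 0.092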